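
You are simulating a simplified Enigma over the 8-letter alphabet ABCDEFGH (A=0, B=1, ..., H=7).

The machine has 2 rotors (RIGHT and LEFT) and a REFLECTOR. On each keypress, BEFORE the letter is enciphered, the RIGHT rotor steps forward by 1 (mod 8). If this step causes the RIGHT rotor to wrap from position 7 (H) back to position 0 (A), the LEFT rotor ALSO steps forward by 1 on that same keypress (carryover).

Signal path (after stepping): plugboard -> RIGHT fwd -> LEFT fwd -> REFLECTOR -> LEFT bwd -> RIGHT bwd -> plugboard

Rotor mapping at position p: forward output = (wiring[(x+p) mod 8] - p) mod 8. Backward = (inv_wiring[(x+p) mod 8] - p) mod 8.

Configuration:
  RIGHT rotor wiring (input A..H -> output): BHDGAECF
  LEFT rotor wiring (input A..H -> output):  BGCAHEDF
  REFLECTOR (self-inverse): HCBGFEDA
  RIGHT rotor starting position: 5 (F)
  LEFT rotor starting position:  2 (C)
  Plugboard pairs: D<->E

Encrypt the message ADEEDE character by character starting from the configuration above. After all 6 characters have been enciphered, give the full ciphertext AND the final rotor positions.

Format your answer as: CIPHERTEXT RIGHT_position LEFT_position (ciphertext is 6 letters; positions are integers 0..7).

Answer: CBHDAA 3 3

Derivation:
Char 1 ('A'): step: R->6, L=2; A->plug->A->R->E->L->B->refl->C->L'->D->R'->C->plug->C
Char 2 ('D'): step: R->7, L=2; D->plug->E->R->H->L->E->refl->F->L'->C->R'->B->plug->B
Char 3 ('E'): step: R->0, L->3 (L advanced); E->plug->D->R->G->L->D->refl->G->L'->F->R'->H->plug->H
Char 4 ('E'): step: R->1, L=3; E->plug->D->R->H->L->H->refl->A->L'->D->R'->E->plug->D
Char 5 ('D'): step: R->2, L=3; D->plug->E->R->A->L->F->refl->E->L'->B->R'->A->plug->A
Char 6 ('E'): step: R->3, L=3; E->plug->D->R->H->L->H->refl->A->L'->D->R'->A->plug->A
Final: ciphertext=CBHDAA, RIGHT=3, LEFT=3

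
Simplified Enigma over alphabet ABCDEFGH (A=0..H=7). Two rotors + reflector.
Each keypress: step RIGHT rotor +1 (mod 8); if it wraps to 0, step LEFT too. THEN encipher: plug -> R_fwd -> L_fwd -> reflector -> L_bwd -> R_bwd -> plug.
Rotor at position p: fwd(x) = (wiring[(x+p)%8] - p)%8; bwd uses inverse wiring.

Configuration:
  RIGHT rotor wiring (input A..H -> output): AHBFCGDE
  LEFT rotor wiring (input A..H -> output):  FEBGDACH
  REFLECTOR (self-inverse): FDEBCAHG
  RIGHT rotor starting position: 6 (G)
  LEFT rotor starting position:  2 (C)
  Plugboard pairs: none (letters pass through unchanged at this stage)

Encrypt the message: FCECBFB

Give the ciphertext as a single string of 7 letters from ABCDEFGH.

Answer: CECGCCG

Derivation:
Char 1 ('F'): step: R->7, L=2; F->plug->F->R->D->L->G->refl->H->L'->A->R'->C->plug->C
Char 2 ('C'): step: R->0, L->3 (L advanced); C->plug->C->R->B->L->A->refl->F->L'->C->R'->E->plug->E
Char 3 ('E'): step: R->1, L=3; E->plug->E->R->F->L->C->refl->E->L'->E->R'->C->plug->C
Char 4 ('C'): step: R->2, L=3; C->plug->C->R->A->L->D->refl->B->L'->G->R'->G->plug->G
Char 5 ('B'): step: R->3, L=3; B->plug->B->R->H->L->G->refl->H->L'->D->R'->C->plug->C
Char 6 ('F'): step: R->4, L=3; F->plug->F->R->D->L->H->refl->G->L'->H->R'->C->plug->C
Char 7 ('B'): step: R->5, L=3; B->plug->B->R->G->L->B->refl->D->L'->A->R'->G->plug->G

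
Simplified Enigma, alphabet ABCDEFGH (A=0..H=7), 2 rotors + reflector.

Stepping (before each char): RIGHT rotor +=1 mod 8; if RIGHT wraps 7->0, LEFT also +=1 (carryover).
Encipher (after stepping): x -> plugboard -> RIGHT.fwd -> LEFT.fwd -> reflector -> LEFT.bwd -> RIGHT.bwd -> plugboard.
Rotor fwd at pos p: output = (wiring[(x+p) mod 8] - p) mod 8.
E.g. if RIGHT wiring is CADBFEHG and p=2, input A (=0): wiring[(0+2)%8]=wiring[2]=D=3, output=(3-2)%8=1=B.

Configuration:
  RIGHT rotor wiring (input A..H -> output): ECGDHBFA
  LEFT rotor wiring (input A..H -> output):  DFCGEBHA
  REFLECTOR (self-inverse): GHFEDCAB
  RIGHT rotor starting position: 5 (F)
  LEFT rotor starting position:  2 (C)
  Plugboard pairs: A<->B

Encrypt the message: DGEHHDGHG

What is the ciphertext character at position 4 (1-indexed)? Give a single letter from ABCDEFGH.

Char 1 ('D'): step: R->6, L=2; D->plug->D->R->E->L->F->refl->C->L'->C->R'->B->plug->A
Char 2 ('G'): step: R->7, L=2; G->plug->G->R->C->L->C->refl->F->L'->E->R'->E->plug->E
Char 3 ('E'): step: R->0, L->3 (L advanced); E->plug->E->R->H->L->H->refl->B->L'->B->R'->F->plug->F
Char 4 ('H'): step: R->1, L=3; H->plug->H->R->D->L->E->refl->D->L'->A->R'->E->plug->E

E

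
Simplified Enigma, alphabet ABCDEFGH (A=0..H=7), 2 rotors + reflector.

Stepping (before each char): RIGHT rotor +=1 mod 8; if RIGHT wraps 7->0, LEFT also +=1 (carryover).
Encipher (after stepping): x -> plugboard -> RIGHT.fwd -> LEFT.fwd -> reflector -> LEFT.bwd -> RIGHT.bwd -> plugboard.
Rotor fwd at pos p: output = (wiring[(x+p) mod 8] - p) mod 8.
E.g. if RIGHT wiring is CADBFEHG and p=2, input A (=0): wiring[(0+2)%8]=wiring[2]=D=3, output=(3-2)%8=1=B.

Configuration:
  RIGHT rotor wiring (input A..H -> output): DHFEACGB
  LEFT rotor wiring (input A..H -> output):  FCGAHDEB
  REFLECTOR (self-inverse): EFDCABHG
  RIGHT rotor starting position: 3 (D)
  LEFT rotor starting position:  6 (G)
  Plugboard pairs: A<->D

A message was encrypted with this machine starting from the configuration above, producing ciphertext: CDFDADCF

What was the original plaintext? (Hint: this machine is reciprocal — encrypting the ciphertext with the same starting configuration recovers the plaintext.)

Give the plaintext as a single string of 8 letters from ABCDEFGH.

Answer: HBECBFHH

Derivation:
Char 1 ('C'): step: R->4, L=6; C->plug->C->R->C->L->H->refl->G->L'->A->R'->H->plug->H
Char 2 ('D'): step: R->5, L=6; D->plug->A->R->F->L->C->refl->D->L'->B->R'->B->plug->B
Char 3 ('F'): step: R->6, L=6; F->plug->F->R->G->L->B->refl->F->L'->H->R'->E->plug->E
Char 4 ('D'): step: R->7, L=6; D->plug->A->R->C->L->H->refl->G->L'->A->R'->C->plug->C
Char 5 ('A'): step: R->0, L->7 (L advanced); A->plug->D->R->E->L->B->refl->F->L'->H->R'->B->plug->B
Char 6 ('D'): step: R->1, L=7; D->plug->A->R->G->L->E->refl->A->L'->F->R'->F->plug->F
Char 7 ('C'): step: R->2, L=7; C->plug->C->R->G->L->E->refl->A->L'->F->R'->H->plug->H
Char 8 ('F'): step: R->3, L=7; F->plug->F->R->A->L->C->refl->D->L'->C->R'->H->plug->H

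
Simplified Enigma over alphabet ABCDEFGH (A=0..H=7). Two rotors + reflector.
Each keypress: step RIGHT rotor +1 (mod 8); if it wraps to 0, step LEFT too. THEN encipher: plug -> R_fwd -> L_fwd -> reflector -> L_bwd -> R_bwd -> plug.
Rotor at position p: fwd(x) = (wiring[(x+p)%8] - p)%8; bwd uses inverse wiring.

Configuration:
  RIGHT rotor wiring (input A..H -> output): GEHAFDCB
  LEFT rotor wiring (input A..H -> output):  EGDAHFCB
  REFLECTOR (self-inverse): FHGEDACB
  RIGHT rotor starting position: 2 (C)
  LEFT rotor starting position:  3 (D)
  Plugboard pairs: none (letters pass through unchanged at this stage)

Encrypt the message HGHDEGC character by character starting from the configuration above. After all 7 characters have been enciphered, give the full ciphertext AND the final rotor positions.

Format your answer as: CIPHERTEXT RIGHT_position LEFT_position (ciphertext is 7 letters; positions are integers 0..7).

Answer: BDEEFEG 1 4

Derivation:
Char 1 ('H'): step: R->3, L=3; H->plug->H->R->E->L->G->refl->C->L'->C->R'->B->plug->B
Char 2 ('G'): step: R->4, L=3; G->plug->G->R->D->L->H->refl->B->L'->F->R'->D->plug->D
Char 3 ('H'): step: R->5, L=3; H->plug->H->R->A->L->F->refl->A->L'->H->R'->E->plug->E
Char 4 ('D'): step: R->6, L=3; D->plug->D->R->G->L->D->refl->E->L'->B->R'->E->plug->E
Char 5 ('E'): step: R->7, L=3; E->plug->E->R->B->L->E->refl->D->L'->G->R'->F->plug->F
Char 6 ('G'): step: R->0, L->4 (L advanced); G->plug->G->R->C->L->G->refl->C->L'->F->R'->E->plug->E
Char 7 ('C'): step: R->1, L=4; C->plug->C->R->H->L->E->refl->D->L'->A->R'->G->plug->G
Final: ciphertext=BDEEFEG, RIGHT=1, LEFT=4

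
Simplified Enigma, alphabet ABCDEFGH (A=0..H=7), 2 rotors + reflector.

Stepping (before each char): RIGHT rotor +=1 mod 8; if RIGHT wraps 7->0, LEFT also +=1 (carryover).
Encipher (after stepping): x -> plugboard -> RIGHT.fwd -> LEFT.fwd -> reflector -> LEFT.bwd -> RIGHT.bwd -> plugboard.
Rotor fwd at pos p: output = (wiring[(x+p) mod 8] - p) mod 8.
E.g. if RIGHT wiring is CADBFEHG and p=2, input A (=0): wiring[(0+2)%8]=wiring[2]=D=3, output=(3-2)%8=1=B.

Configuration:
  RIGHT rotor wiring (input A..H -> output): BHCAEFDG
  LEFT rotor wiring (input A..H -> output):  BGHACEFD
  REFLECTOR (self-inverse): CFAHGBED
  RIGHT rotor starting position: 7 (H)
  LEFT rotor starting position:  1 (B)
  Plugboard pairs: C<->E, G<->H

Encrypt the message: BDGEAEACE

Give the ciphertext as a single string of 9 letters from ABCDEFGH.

Char 1 ('B'): step: R->0, L->2 (L advanced); B->plug->B->R->H->L->E->refl->G->L'->B->R'->A->plug->A
Char 2 ('D'): step: R->1, L=2; D->plug->D->R->D->L->C->refl->A->L'->C->R'->F->plug->F
Char 3 ('G'): step: R->2, L=2; G->plug->H->R->F->L->B->refl->F->L'->A->R'->A->plug->A
Char 4 ('E'): step: R->3, L=2; E->plug->C->R->C->L->A->refl->C->L'->D->R'->E->plug->C
Char 5 ('A'): step: R->4, L=2; A->plug->A->R->A->L->F->refl->B->L'->F->R'->E->plug->C
Char 6 ('E'): step: R->5, L=2; E->plug->C->R->B->L->G->refl->E->L'->H->R'->H->plug->G
Char 7 ('A'): step: R->6, L=2; A->plug->A->R->F->L->B->refl->F->L'->A->R'->B->plug->B
Char 8 ('C'): step: R->7, L=2; C->plug->E->R->B->L->G->refl->E->L'->H->R'->A->plug->A
Char 9 ('E'): step: R->0, L->3 (L advanced); E->plug->C->R->C->L->B->refl->F->L'->A->R'->D->plug->D

Answer: AFACCGBAD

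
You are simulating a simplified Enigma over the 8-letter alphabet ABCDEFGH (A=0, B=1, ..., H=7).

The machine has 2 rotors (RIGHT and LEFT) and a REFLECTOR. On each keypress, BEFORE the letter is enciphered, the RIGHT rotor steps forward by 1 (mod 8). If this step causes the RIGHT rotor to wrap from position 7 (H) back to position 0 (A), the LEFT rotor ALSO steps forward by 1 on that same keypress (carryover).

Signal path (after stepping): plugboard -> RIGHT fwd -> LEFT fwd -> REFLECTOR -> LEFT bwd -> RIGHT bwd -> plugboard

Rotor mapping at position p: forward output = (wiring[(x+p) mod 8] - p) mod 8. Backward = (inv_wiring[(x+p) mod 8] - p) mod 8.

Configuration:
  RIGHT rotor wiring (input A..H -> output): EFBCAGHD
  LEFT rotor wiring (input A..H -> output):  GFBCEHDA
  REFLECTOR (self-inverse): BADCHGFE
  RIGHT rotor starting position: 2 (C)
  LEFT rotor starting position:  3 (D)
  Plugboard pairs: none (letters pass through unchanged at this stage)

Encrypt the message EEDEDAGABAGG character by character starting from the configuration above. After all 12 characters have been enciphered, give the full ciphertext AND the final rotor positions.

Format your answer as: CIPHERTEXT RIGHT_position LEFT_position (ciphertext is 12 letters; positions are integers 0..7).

Answer: GBFAHCHCEFEE 6 4

Derivation:
Char 1 ('E'): step: R->3, L=3; E->plug->E->R->A->L->H->refl->E->L'->C->R'->G->plug->G
Char 2 ('E'): step: R->4, L=3; E->plug->E->R->A->L->H->refl->E->L'->C->R'->B->plug->B
Char 3 ('D'): step: R->5, L=3; D->plug->D->R->H->L->G->refl->F->L'->E->R'->F->plug->F
Char 4 ('E'): step: R->6, L=3; E->plug->E->R->D->L->A->refl->B->L'->B->R'->A->plug->A
Char 5 ('D'): step: R->7, L=3; D->plug->D->R->C->L->E->refl->H->L'->A->R'->H->plug->H
Char 6 ('A'): step: R->0, L->4 (L advanced); A->plug->A->R->E->L->C->refl->D->L'->B->R'->C->plug->C
Char 7 ('G'): step: R->1, L=4; G->plug->G->R->C->L->H->refl->E->L'->D->R'->H->plug->H
Char 8 ('A'): step: R->2, L=4; A->plug->A->R->H->L->G->refl->F->L'->G->R'->C->plug->C
Char 9 ('B'): step: R->3, L=4; B->plug->B->R->F->L->B->refl->A->L'->A->R'->E->plug->E
Char 10 ('A'): step: R->4, L=4; A->plug->A->R->E->L->C->refl->D->L'->B->R'->F->plug->F
Char 11 ('G'): step: R->5, L=4; G->plug->G->R->F->L->B->refl->A->L'->A->R'->E->plug->E
Char 12 ('G'): step: R->6, L=4; G->plug->G->R->C->L->H->refl->E->L'->D->R'->E->plug->E
Final: ciphertext=GBFAHCHCEFEE, RIGHT=6, LEFT=4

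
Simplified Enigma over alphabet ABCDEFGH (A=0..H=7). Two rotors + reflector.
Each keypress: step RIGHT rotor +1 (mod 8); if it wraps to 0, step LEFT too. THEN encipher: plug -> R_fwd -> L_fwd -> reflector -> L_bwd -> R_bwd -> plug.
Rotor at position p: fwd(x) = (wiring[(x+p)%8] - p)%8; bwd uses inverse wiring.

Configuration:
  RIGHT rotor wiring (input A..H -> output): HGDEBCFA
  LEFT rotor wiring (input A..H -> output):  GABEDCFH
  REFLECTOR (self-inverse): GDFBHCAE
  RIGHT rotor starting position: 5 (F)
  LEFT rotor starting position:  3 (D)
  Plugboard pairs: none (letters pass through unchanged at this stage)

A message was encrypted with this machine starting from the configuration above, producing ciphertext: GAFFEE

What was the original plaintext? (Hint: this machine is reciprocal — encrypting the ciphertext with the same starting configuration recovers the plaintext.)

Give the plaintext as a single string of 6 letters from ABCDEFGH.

Answer: FCCHBH

Derivation:
Char 1 ('G'): step: R->6, L=3; G->plug->G->R->D->L->C->refl->F->L'->G->R'->F->plug->F
Char 2 ('A'): step: R->7, L=3; A->plug->A->R->B->L->A->refl->G->L'->H->R'->C->plug->C
Char 3 ('F'): step: R->0, L->4 (L advanced); F->plug->F->R->C->L->B->refl->D->L'->D->R'->C->plug->C
Char 4 ('F'): step: R->1, L=4; F->plug->F->R->E->L->C->refl->F->L'->G->R'->H->plug->H
Char 5 ('E'): step: R->2, L=4; E->plug->E->R->D->L->D->refl->B->L'->C->R'->B->plug->B
Char 6 ('E'): step: R->3, L=4; E->plug->E->R->F->L->E->refl->H->L'->A->R'->H->plug->H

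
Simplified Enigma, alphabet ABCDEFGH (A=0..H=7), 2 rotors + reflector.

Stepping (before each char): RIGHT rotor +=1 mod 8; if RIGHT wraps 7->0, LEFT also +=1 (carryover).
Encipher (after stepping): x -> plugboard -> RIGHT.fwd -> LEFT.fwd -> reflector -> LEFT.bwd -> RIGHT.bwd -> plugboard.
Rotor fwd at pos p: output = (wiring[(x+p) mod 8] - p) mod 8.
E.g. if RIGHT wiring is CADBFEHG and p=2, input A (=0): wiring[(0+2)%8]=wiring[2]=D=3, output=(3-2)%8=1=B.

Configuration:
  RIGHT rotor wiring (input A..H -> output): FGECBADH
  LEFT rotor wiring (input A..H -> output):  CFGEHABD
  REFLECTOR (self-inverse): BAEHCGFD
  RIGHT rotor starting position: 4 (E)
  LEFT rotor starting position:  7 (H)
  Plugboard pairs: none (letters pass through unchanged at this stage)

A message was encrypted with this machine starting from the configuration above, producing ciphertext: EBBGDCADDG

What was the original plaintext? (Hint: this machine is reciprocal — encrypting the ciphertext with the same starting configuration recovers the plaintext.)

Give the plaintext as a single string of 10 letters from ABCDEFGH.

Char 1 ('E'): step: R->5, L=7; E->plug->E->R->B->L->D->refl->H->L'->D->R'->A->plug->A
Char 2 ('B'): step: R->6, L=7; B->plug->B->R->B->L->D->refl->H->L'->D->R'->G->plug->G
Char 3 ('B'): step: R->7, L=7; B->plug->B->R->G->L->B->refl->A->L'->F->R'->D->plug->D
Char 4 ('G'): step: R->0, L->0 (L advanced); G->plug->G->R->D->L->E->refl->C->L'->A->R'->F->plug->F
Char 5 ('D'): step: R->1, L=0; D->plug->D->R->A->L->C->refl->E->L'->D->R'->B->plug->B
Char 6 ('C'): step: R->2, L=0; C->plug->C->R->H->L->D->refl->H->L'->E->R'->H->plug->H
Char 7 ('A'): step: R->3, L=0; A->plug->A->R->H->L->D->refl->H->L'->E->R'->E->plug->E
Char 8 ('D'): step: R->4, L=0; D->plug->D->R->D->L->E->refl->C->L'->A->R'->G->plug->G
Char 9 ('D'): step: R->5, L=0; D->plug->D->R->A->L->C->refl->E->L'->D->R'->A->plug->A
Char 10 ('G'): step: R->6, L=0; G->plug->G->R->D->L->E->refl->C->L'->A->R'->D->plug->D

Answer: AGDFBHEGAD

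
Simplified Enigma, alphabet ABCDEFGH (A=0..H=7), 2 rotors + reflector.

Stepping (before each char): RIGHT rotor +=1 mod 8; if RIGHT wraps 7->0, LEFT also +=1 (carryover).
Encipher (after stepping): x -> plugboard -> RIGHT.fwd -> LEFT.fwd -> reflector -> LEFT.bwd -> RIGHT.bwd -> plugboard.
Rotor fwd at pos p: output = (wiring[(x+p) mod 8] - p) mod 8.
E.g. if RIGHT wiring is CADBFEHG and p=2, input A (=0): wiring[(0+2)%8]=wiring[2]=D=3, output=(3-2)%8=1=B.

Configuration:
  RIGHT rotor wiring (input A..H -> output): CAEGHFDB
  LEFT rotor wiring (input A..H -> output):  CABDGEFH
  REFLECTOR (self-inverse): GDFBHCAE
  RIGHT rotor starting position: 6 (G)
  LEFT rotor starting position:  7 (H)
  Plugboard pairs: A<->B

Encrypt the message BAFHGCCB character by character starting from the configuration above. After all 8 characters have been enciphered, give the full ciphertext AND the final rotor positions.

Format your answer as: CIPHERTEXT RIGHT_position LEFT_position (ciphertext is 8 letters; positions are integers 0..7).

Char 1 ('B'): step: R->7, L=7; B->plug->A->R->C->L->B->refl->D->L'->B->R'->C->plug->C
Char 2 ('A'): step: R->0, L->0 (L advanced); A->plug->B->R->A->L->C->refl->F->L'->G->R'->D->plug->D
Char 3 ('F'): step: R->1, L=0; F->plug->F->R->C->L->B->refl->D->L'->D->R'->B->plug->A
Char 4 ('H'): step: R->2, L=0; H->plug->H->R->G->L->F->refl->C->L'->A->R'->G->plug->G
Char 5 ('G'): step: R->3, L=0; G->plug->G->R->F->L->E->refl->H->L'->H->R'->F->plug->F
Char 6 ('C'): step: R->4, L=0; C->plug->C->R->H->L->H->refl->E->L'->F->R'->D->plug->D
Char 7 ('C'): step: R->5, L=0; C->plug->C->R->E->L->G->refl->A->L'->B->R'->G->plug->G
Char 8 ('B'): step: R->6, L=0; B->plug->A->R->F->L->E->refl->H->L'->H->R'->H->plug->H
Final: ciphertext=CDAGFDGH, RIGHT=6, LEFT=0

Answer: CDAGFDGH 6 0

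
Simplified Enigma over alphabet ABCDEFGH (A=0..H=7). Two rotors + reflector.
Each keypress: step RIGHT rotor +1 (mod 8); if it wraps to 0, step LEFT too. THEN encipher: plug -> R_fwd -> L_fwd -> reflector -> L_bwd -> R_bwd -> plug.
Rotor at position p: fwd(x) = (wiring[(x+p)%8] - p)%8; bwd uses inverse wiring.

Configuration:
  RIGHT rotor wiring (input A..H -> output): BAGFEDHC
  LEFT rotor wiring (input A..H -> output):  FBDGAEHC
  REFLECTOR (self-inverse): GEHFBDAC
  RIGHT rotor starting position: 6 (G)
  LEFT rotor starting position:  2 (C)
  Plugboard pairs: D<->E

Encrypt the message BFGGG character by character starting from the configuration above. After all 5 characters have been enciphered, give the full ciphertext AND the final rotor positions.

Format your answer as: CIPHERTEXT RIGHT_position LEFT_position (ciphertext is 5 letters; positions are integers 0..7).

Char 1 ('B'): step: R->7, L=2; B->plug->B->R->C->L->G->refl->A->L'->F->R'->F->plug->F
Char 2 ('F'): step: R->0, L->3 (L advanced); F->plug->F->R->D->L->E->refl->B->L'->C->R'->H->plug->H
Char 3 ('G'): step: R->1, L=3; G->plug->G->R->B->L->F->refl->D->L'->A->R'->H->plug->H
Char 4 ('G'): step: R->2, L=3; G->plug->G->R->H->L->A->refl->G->L'->G->R'->H->plug->H
Char 5 ('G'): step: R->3, L=3; G->plug->G->R->F->L->C->refl->H->L'->E->R'->D->plug->E
Final: ciphertext=FHHHE, RIGHT=3, LEFT=3

Answer: FHHHE 3 3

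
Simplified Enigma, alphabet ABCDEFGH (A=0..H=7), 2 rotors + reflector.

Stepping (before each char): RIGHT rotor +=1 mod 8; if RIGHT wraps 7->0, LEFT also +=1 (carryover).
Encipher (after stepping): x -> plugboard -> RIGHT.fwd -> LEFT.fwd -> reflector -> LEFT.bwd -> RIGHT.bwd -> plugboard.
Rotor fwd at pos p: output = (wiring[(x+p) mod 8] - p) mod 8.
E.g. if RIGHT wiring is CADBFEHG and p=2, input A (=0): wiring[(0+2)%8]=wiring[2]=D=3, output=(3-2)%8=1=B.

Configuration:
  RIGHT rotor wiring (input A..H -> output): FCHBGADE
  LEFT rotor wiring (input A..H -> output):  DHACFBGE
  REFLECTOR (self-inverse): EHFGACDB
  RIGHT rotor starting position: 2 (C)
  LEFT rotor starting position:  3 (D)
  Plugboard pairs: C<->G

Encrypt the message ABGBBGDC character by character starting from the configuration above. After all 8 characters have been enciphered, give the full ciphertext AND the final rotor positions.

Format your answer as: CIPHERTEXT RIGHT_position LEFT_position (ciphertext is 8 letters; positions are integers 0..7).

Answer: GDHAAAED 2 4

Derivation:
Char 1 ('A'): step: R->3, L=3; A->plug->A->R->G->L->E->refl->A->L'->F->R'->C->plug->G
Char 2 ('B'): step: R->4, L=3; B->plug->B->R->E->L->B->refl->H->L'->A->R'->D->plug->D
Char 3 ('G'): step: R->5, L=3; G->plug->C->R->H->L->F->refl->C->L'->B->R'->H->plug->H
Char 4 ('B'): step: R->6, L=3; B->plug->B->R->G->L->E->refl->A->L'->F->R'->A->plug->A
Char 5 ('B'): step: R->7, L=3; B->plug->B->R->G->L->E->refl->A->L'->F->R'->A->plug->A
Char 6 ('G'): step: R->0, L->4 (L advanced); G->plug->C->R->H->L->G->refl->D->L'->F->R'->A->plug->A
Char 7 ('D'): step: R->1, L=4; D->plug->D->R->F->L->D->refl->G->L'->H->R'->E->plug->E
Char 8 ('C'): step: R->2, L=4; C->plug->G->R->D->L->A->refl->E->L'->G->R'->D->plug->D
Final: ciphertext=GDHAAAED, RIGHT=2, LEFT=4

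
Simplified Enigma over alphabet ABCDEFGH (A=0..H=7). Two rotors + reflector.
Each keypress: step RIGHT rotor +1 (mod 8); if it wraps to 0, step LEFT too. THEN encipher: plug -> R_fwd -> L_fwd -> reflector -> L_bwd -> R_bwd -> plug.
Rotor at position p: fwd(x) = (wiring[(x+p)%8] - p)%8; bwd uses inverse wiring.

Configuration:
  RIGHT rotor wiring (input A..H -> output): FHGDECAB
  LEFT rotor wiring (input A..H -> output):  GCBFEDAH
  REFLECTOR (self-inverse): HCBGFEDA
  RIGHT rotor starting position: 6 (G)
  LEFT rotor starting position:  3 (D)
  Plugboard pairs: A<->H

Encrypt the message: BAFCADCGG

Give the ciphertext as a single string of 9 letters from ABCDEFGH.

Answer: HGAEDFAHF

Derivation:
Char 1 ('B'): step: R->7, L=3; B->plug->B->R->G->L->H->refl->A->L'->C->R'->A->plug->H
Char 2 ('A'): step: R->0, L->4 (L advanced); A->plug->H->R->B->L->H->refl->A->L'->A->R'->G->plug->G
Char 3 ('F'): step: R->1, L=4; F->plug->F->R->H->L->B->refl->C->L'->E->R'->H->plug->A
Char 4 ('C'): step: R->2, L=4; C->plug->C->R->C->L->E->refl->F->L'->G->R'->E->plug->E
Char 5 ('A'): step: R->3, L=4; A->plug->H->R->D->L->D->refl->G->L'->F->R'->D->plug->D
Char 6 ('D'): step: R->4, L=4; D->plug->D->R->F->L->G->refl->D->L'->D->R'->F->plug->F
Char 7 ('C'): step: R->5, L=4; C->plug->C->R->E->L->C->refl->B->L'->H->R'->H->plug->A
Char 8 ('G'): step: R->6, L=4; G->plug->G->R->G->L->F->refl->E->L'->C->R'->A->plug->H
Char 9 ('G'): step: R->7, L=4; G->plug->G->R->D->L->D->refl->G->L'->F->R'->F->plug->F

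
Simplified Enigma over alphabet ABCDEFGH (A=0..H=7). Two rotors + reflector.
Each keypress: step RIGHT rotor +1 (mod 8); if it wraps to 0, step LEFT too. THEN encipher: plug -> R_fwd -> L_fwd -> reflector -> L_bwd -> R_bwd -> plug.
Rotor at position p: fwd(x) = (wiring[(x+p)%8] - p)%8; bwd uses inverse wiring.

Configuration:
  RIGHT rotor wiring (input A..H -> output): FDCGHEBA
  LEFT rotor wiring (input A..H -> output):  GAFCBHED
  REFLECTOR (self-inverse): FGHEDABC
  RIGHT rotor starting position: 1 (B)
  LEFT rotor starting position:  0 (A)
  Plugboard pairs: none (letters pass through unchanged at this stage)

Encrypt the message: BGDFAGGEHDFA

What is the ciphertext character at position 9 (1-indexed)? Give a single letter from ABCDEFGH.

Char 1 ('B'): step: R->2, L=0; B->plug->B->R->E->L->B->refl->G->L'->A->R'->A->plug->A
Char 2 ('G'): step: R->3, L=0; G->plug->G->R->A->L->G->refl->B->L'->E->R'->B->plug->B
Char 3 ('D'): step: R->4, L=0; D->plug->D->R->E->L->B->refl->G->L'->A->R'->B->plug->B
Char 4 ('F'): step: R->5, L=0; F->plug->F->R->F->L->H->refl->C->L'->D->R'->C->plug->C
Char 5 ('A'): step: R->6, L=0; A->plug->A->R->D->L->C->refl->H->L'->F->R'->D->plug->D
Char 6 ('G'): step: R->7, L=0; G->plug->G->R->F->L->H->refl->C->L'->D->R'->D->plug->D
Char 7 ('G'): step: R->0, L->1 (L advanced); G->plug->G->R->B->L->E->refl->D->L'->F->R'->A->plug->A
Char 8 ('E'): step: R->1, L=1; E->plug->E->R->D->L->A->refl->F->L'->H->R'->G->plug->G
Char 9 ('H'): step: R->2, L=1; H->plug->H->R->B->L->E->refl->D->L'->F->R'->C->plug->C

C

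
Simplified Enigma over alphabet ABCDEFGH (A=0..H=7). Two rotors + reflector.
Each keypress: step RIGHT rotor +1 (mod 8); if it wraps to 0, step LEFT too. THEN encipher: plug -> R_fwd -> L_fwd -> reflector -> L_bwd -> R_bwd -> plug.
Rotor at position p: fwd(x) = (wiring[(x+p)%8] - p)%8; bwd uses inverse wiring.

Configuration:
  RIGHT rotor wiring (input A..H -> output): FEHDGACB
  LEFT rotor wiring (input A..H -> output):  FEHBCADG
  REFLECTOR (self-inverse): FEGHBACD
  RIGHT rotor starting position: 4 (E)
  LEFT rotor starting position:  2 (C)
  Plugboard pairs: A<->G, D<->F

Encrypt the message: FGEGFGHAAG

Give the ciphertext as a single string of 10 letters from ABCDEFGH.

Char 1 ('F'): step: R->5, L=2; F->plug->D->R->A->L->F->refl->A->L'->C->R'->F->plug->D
Char 2 ('G'): step: R->6, L=2; G->plug->A->R->E->L->B->refl->E->L'->F->R'->F->plug->D
Char 3 ('E'): step: R->7, L=2; E->plug->E->R->E->L->B->refl->E->L'->F->R'->C->plug->C
Char 4 ('G'): step: R->0, L->3 (L advanced); G->plug->A->R->F->L->C->refl->G->L'->A->R'->F->plug->D
Char 5 ('F'): step: R->1, L=3; F->plug->D->R->F->L->C->refl->G->L'->A->R'->G->plug->A
Char 6 ('G'): step: R->2, L=3; G->plug->A->R->F->L->C->refl->G->L'->A->R'->E->plug->E
Char 7 ('H'): step: R->3, L=3; H->plug->H->R->E->L->D->refl->H->L'->B->R'->G->plug->A
Char 8 ('A'): step: R->4, L=3; A->plug->G->R->D->L->A->refl->F->L'->C->R'->A->plug->G
Char 9 ('A'): step: R->5, L=3; A->plug->G->R->G->L->B->refl->E->L'->H->R'->E->plug->E
Char 10 ('G'): step: R->6, L=3; G->plug->A->R->E->L->D->refl->H->L'->B->R'->E->plug->E

Answer: DDCDAEAGEE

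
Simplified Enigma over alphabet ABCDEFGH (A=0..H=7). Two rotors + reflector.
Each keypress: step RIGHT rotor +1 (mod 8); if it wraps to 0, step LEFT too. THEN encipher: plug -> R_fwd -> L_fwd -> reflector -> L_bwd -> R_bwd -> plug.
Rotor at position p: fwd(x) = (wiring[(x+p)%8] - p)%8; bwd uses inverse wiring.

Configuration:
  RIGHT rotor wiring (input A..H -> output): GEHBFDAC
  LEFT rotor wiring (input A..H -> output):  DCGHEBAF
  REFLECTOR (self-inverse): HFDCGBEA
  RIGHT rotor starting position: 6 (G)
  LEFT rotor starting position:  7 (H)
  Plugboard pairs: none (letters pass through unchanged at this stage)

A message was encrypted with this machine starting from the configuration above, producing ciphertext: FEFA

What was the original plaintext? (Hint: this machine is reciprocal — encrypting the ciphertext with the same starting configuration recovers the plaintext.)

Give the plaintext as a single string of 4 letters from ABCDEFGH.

Answer: ECHB

Derivation:
Char 1 ('F'): step: R->7, L=7; F->plug->F->R->G->L->C->refl->D->L'->C->R'->E->plug->E
Char 2 ('E'): step: R->0, L->0 (L advanced); E->plug->E->R->F->L->B->refl->F->L'->H->R'->C->plug->C
Char 3 ('F'): step: R->1, L=0; F->plug->F->R->H->L->F->refl->B->L'->F->R'->H->plug->H
Char 4 ('A'): step: R->2, L=0; A->plug->A->R->F->L->B->refl->F->L'->H->R'->B->plug->B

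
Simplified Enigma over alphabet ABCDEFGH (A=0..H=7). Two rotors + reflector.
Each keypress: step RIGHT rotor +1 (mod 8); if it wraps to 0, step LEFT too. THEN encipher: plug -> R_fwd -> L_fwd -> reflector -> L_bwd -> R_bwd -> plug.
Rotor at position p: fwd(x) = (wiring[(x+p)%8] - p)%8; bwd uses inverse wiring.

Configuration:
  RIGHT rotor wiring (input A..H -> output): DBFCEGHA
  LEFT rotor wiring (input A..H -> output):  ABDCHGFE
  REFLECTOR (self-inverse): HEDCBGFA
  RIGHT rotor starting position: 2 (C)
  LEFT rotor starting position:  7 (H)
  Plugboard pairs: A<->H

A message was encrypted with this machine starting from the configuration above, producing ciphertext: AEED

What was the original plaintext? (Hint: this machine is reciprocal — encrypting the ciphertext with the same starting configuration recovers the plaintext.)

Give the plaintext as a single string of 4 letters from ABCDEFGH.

Answer: DHBH

Derivation:
Char 1 ('A'): step: R->3, L=7; A->plug->H->R->C->L->C->refl->D->L'->E->R'->D->plug->D
Char 2 ('E'): step: R->4, L=7; E->plug->E->R->H->L->G->refl->F->L'->A->R'->A->plug->H
Char 3 ('E'): step: R->5, L=7; E->plug->E->R->E->L->D->refl->C->L'->C->R'->B->plug->B
Char 4 ('D'): step: R->6, L=7; D->plug->D->R->D->L->E->refl->B->L'->B->R'->A->plug->H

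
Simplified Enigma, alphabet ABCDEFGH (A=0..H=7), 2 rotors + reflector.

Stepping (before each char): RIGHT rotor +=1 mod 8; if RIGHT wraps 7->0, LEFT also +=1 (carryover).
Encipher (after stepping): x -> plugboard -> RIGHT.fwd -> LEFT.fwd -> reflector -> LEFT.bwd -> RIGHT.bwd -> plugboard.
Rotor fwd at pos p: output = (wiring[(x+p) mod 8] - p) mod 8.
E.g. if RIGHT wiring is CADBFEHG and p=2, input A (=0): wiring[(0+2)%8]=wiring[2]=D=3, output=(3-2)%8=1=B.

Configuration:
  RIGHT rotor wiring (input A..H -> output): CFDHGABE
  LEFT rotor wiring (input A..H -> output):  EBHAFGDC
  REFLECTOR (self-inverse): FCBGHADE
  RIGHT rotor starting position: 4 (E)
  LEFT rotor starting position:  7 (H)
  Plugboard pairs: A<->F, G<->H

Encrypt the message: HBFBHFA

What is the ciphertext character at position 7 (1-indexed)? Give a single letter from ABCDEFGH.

Char 1 ('H'): step: R->5, L=7; H->plug->G->R->C->L->C->refl->B->L'->E->R'->B->plug->B
Char 2 ('B'): step: R->6, L=7; B->plug->B->R->G->L->H->refl->E->L'->H->R'->D->plug->D
Char 3 ('F'): step: R->7, L=7; F->plug->A->R->F->L->G->refl->D->L'->A->R'->E->plug->E
Char 4 ('B'): step: R->0, L->0 (L advanced); B->plug->B->R->F->L->G->refl->D->L'->G->R'->E->plug->E
Char 5 ('H'): step: R->1, L=0; H->plug->G->R->D->L->A->refl->F->L'->E->R'->A->plug->F
Char 6 ('F'): step: R->2, L=0; F->plug->A->R->B->L->B->refl->C->L'->H->R'->E->plug->E
Char 7 ('A'): step: R->3, L=0; A->plug->F->R->H->L->C->refl->B->L'->B->R'->E->plug->E

E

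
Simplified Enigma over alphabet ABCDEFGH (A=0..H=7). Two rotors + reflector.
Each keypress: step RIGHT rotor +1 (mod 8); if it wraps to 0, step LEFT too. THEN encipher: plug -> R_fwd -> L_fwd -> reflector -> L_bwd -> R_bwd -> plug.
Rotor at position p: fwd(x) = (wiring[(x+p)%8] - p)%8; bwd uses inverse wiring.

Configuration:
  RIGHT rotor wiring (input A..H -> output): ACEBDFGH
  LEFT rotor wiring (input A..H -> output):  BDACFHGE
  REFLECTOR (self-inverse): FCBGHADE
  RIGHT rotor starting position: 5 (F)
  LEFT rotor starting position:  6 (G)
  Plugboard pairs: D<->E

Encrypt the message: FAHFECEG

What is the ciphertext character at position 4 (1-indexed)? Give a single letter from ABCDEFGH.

Char 1 ('F'): step: R->6, L=6; F->plug->F->R->D->L->F->refl->A->L'->A->R'->A->plug->A
Char 2 ('A'): step: R->7, L=6; A->plug->A->R->A->L->A->refl->F->L'->D->R'->C->plug->C
Char 3 ('H'): step: R->0, L->7 (L advanced); H->plug->H->R->H->L->H->refl->E->L'->C->R'->B->plug->B
Char 4 ('F'): step: R->1, L=7; F->plug->F->R->F->L->G->refl->D->L'->E->R'->E->plug->D

D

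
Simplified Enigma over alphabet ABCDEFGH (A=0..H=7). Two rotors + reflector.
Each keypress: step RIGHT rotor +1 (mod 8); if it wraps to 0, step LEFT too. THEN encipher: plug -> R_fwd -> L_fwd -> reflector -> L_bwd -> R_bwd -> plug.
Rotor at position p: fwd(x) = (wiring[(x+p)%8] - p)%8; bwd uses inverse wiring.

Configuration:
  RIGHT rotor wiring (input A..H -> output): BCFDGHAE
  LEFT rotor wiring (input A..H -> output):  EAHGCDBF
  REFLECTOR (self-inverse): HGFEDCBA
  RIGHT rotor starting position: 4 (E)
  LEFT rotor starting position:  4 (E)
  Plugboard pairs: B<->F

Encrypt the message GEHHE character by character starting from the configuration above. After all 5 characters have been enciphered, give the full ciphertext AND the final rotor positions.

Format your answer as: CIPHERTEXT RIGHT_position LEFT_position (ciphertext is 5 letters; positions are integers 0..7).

Answer: EAEAH 1 5

Derivation:
Char 1 ('G'): step: R->5, L=4; G->plug->G->R->G->L->D->refl->E->L'->F->R'->E->plug->E
Char 2 ('E'): step: R->6, L=4; E->plug->E->R->H->L->C->refl->F->L'->C->R'->A->plug->A
Char 3 ('H'): step: R->7, L=4; H->plug->H->R->B->L->H->refl->A->L'->E->R'->E->plug->E
Char 4 ('H'): step: R->0, L->5 (L advanced); H->plug->H->R->E->L->D->refl->E->L'->B->R'->A->plug->A
Char 5 ('E'): step: R->1, L=5; E->plug->E->R->G->L->B->refl->G->L'->A->R'->H->plug->H
Final: ciphertext=EAEAH, RIGHT=1, LEFT=5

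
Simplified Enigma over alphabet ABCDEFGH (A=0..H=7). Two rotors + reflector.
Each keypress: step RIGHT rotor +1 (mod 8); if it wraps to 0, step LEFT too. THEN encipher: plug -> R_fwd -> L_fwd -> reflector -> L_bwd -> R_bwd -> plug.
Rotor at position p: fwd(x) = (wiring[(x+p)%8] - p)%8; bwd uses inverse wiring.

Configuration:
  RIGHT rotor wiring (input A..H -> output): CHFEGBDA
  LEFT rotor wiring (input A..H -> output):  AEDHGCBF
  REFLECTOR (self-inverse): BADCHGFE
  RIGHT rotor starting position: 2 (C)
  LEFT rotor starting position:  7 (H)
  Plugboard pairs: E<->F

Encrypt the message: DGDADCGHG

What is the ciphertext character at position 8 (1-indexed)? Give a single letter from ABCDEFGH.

Char 1 ('D'): step: R->3, L=7; D->plug->D->R->A->L->G->refl->F->L'->C->R'->H->plug->H
Char 2 ('G'): step: R->4, L=7; G->plug->G->R->B->L->B->refl->A->L'->E->R'->D->plug->D
Char 3 ('D'): step: R->5, L=7; D->plug->D->R->F->L->H->refl->E->L'->D->R'->C->plug->C
Char 4 ('A'): step: R->6, L=7; A->plug->A->R->F->L->H->refl->E->L'->D->R'->H->plug->H
Char 5 ('D'): step: R->7, L=7; D->plug->D->R->G->L->D->refl->C->L'->H->R'->F->plug->E
Char 6 ('C'): step: R->0, L->0 (L advanced); C->plug->C->R->F->L->C->refl->D->L'->C->R'->A->plug->A
Char 7 ('G'): step: R->1, L=0; G->plug->G->R->H->L->F->refl->G->L'->E->R'->B->plug->B
Char 8 ('H'): step: R->2, L=0; H->plug->H->R->F->L->C->refl->D->L'->C->R'->B->plug->B

B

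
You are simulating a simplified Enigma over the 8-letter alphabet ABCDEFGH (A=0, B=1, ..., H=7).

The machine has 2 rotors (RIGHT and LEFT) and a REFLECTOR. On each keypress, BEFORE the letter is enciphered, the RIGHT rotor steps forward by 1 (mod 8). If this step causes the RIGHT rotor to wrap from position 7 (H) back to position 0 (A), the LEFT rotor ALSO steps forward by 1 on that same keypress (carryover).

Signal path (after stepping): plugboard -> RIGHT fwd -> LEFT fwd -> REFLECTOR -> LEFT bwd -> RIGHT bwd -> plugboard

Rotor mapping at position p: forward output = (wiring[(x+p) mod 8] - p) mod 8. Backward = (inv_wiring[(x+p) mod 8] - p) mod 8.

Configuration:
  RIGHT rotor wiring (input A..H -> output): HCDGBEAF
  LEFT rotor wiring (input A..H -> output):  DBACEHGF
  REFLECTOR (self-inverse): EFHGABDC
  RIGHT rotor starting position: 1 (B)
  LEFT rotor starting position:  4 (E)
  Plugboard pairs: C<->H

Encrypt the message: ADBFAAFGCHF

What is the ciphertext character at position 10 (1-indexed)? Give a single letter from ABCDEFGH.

Char 1 ('A'): step: R->2, L=4; A->plug->A->R->B->L->D->refl->G->L'->H->R'->C->plug->H
Char 2 ('D'): step: R->3, L=4; D->plug->D->R->F->L->F->refl->B->L'->D->R'->A->plug->A
Char 3 ('B'): step: R->4, L=4; B->plug->B->R->A->L->A->refl->E->L'->G->R'->F->plug->F
Char 4 ('F'): step: R->5, L=4; F->plug->F->R->G->L->E->refl->A->L'->A->R'->C->plug->H
Char 5 ('A'): step: R->6, L=4; A->plug->A->R->C->L->C->refl->H->L'->E->R'->D->plug->D
Char 6 ('A'): step: R->7, L=4; A->plug->A->R->G->L->E->refl->A->L'->A->R'->B->plug->B
Char 7 ('F'): step: R->0, L->5 (L advanced); F->plug->F->R->E->L->E->refl->A->L'->C->R'->B->plug->B
Char 8 ('G'): step: R->1, L=5; G->plug->G->R->E->L->E->refl->A->L'->C->R'->B->plug->B
Char 9 ('C'): step: R->2, L=5; C->plug->H->R->A->L->C->refl->H->L'->H->R'->C->plug->H
Char 10 ('H'): step: R->3, L=5; H->plug->C->R->B->L->B->refl->F->L'->G->R'->B->plug->B

B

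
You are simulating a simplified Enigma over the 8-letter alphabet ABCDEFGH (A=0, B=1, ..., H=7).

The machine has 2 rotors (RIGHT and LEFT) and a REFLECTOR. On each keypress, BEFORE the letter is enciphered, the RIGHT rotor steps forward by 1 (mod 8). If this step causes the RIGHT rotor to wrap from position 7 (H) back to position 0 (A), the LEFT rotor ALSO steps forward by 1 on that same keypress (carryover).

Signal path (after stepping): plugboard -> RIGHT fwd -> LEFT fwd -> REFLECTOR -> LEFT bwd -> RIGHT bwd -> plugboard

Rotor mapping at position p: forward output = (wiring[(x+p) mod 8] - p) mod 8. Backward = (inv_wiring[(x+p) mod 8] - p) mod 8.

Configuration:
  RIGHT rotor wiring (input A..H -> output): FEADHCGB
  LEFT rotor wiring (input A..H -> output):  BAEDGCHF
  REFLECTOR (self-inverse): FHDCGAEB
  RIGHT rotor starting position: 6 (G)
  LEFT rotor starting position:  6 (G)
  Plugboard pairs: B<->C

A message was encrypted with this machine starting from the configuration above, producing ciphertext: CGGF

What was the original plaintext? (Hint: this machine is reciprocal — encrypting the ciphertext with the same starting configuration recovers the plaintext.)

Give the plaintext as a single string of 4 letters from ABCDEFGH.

Char 1 ('C'): step: R->7, L=6; C->plug->B->R->G->L->A->refl->F->L'->F->R'->C->plug->B
Char 2 ('G'): step: R->0, L->7 (L advanced); G->plug->G->R->G->L->D->refl->C->L'->B->R'->H->plug->H
Char 3 ('G'): step: R->1, L=7; G->plug->G->R->A->L->G->refl->E->L'->E->R'->H->plug->H
Char 4 ('F'): step: R->2, L=7; F->plug->F->R->H->L->A->refl->F->L'->D->R'->G->plug->G

Answer: BHHG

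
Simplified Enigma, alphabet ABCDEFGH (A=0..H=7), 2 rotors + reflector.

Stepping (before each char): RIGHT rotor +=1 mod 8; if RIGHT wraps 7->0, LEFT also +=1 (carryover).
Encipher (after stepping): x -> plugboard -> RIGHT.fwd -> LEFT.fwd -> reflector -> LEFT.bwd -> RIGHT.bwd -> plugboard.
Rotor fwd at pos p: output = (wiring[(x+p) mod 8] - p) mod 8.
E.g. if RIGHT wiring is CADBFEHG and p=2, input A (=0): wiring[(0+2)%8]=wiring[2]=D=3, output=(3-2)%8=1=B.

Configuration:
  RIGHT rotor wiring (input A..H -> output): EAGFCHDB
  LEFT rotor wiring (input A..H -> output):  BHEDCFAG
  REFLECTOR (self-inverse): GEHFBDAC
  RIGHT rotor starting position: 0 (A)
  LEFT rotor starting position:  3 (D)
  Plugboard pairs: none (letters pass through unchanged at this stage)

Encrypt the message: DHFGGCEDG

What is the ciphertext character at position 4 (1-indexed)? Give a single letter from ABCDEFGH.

Char 1 ('D'): step: R->1, L=3; D->plug->D->R->B->L->H->refl->C->L'->C->R'->F->plug->F
Char 2 ('H'): step: R->2, L=3; H->plug->H->R->G->L->E->refl->B->L'->H->R'->F->plug->F
Char 3 ('F'): step: R->3, L=3; F->plug->F->R->B->L->H->refl->C->L'->C->R'->A->plug->A
Char 4 ('G'): step: R->4, L=3; G->plug->G->R->C->L->C->refl->H->L'->B->R'->H->plug->H

H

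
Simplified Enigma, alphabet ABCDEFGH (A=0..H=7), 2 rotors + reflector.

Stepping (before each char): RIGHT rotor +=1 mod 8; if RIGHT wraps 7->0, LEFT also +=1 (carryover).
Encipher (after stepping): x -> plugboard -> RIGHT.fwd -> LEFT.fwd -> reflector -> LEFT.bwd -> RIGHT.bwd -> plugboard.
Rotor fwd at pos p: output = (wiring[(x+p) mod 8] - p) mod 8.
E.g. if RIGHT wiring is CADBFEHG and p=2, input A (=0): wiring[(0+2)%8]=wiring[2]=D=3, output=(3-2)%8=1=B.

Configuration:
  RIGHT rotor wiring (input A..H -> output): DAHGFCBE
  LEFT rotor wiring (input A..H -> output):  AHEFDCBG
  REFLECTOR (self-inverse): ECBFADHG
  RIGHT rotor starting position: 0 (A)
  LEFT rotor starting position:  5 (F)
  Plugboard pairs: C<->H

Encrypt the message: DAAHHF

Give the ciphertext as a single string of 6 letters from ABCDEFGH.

Char 1 ('D'): step: R->1, L=5; D->plug->D->R->E->L->C->refl->B->L'->C->R'->H->plug->C
Char 2 ('A'): step: R->2, L=5; A->plug->A->R->F->L->H->refl->G->L'->H->R'->E->plug->E
Char 3 ('A'): step: R->3, L=5; A->plug->A->R->D->L->D->refl->F->L'->A->R'->F->plug->F
Char 4 ('H'): step: R->4, L=5; H->plug->C->R->F->L->H->refl->G->L'->H->R'->E->plug->E
Char 5 ('H'): step: R->5, L=5; H->plug->C->R->H->L->G->refl->H->L'->F->R'->A->plug->A
Char 6 ('F'): step: R->6, L=5; F->plug->F->R->A->L->F->refl->D->L'->D->R'->A->plug->A

Answer: CEFEAA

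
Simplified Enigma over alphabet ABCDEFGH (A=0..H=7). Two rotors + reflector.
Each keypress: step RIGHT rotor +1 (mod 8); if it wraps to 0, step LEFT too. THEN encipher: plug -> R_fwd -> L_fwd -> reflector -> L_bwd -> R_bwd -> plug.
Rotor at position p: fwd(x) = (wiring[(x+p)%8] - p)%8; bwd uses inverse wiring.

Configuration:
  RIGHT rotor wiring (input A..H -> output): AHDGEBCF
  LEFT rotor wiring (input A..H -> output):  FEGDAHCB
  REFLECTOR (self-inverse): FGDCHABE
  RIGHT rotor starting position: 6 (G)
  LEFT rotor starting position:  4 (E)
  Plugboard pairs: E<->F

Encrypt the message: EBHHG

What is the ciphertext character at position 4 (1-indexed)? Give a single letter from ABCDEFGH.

Char 1 ('E'): step: R->7, L=4; E->plug->F->R->F->L->A->refl->F->L'->D->R'->H->plug->H
Char 2 ('B'): step: R->0, L->5 (L advanced); B->plug->B->R->H->L->D->refl->C->L'->A->R'->A->plug->A
Char 3 ('H'): step: R->1, L=5; H->plug->H->R->H->L->D->refl->C->L'->A->R'->E->plug->F
Char 4 ('H'): step: R->2, L=5; H->plug->H->R->F->L->B->refl->G->L'->G->R'->G->plug->G

G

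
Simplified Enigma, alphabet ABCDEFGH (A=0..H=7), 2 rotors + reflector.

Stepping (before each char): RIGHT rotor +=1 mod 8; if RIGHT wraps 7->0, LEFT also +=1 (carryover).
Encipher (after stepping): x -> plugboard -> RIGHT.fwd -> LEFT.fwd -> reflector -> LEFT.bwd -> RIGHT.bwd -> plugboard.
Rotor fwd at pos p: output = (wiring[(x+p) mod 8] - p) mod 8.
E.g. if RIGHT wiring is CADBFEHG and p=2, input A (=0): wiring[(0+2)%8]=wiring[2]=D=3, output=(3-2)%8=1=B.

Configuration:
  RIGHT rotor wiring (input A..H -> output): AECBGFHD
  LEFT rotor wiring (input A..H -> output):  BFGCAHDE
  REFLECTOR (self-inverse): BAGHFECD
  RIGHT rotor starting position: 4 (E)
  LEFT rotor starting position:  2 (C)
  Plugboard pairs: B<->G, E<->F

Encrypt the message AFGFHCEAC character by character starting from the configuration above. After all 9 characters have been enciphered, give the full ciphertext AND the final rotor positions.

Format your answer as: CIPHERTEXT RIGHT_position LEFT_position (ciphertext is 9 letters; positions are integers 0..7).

Char 1 ('A'): step: R->5, L=2; A->plug->A->R->A->L->E->refl->F->L'->D->R'->D->plug->D
Char 2 ('F'): step: R->6, L=2; F->plug->E->R->E->L->B->refl->A->L'->B->R'->A->plug->A
Char 3 ('G'): step: R->7, L=2; G->plug->B->R->B->L->A->refl->B->L'->E->R'->A->plug->A
Char 4 ('F'): step: R->0, L->3 (L advanced); F->plug->E->R->G->L->C->refl->G->L'->F->R'->F->plug->E
Char 5 ('H'): step: R->1, L=3; H->plug->H->R->H->L->D->refl->H->L'->A->R'->C->plug->C
Char 6 ('C'): step: R->2, L=3; C->plug->C->R->E->L->B->refl->A->L'->D->R'->D->plug->D
Char 7 ('E'): step: R->3, L=3; E->plug->F->R->F->L->G->refl->C->L'->G->R'->A->plug->A
Char 8 ('A'): step: R->4, L=3; A->plug->A->R->C->L->E->refl->F->L'->B->R'->B->plug->G
Char 9 ('C'): step: R->5, L=3; C->plug->C->R->G->L->C->refl->G->L'->F->R'->F->plug->E
Final: ciphertext=DAAECDAGE, RIGHT=5, LEFT=3

Answer: DAAECDAGE 5 3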